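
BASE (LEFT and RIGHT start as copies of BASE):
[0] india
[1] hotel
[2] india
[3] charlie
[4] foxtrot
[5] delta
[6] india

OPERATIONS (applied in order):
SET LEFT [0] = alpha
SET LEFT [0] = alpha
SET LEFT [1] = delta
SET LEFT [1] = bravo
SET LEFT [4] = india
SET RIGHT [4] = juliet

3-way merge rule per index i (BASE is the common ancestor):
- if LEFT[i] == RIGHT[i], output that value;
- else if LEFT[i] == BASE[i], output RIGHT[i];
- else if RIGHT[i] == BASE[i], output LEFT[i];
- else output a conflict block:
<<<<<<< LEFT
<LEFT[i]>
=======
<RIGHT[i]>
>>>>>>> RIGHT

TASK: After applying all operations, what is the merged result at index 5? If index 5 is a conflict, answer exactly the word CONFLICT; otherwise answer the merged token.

Answer: delta

Derivation:
Final LEFT:  [alpha, bravo, india, charlie, india, delta, india]
Final RIGHT: [india, hotel, india, charlie, juliet, delta, india]
i=0: L=alpha, R=india=BASE -> take LEFT -> alpha
i=1: L=bravo, R=hotel=BASE -> take LEFT -> bravo
i=2: L=india R=india -> agree -> india
i=3: L=charlie R=charlie -> agree -> charlie
i=4: BASE=foxtrot L=india R=juliet all differ -> CONFLICT
i=5: L=delta R=delta -> agree -> delta
i=6: L=india R=india -> agree -> india
Index 5 -> delta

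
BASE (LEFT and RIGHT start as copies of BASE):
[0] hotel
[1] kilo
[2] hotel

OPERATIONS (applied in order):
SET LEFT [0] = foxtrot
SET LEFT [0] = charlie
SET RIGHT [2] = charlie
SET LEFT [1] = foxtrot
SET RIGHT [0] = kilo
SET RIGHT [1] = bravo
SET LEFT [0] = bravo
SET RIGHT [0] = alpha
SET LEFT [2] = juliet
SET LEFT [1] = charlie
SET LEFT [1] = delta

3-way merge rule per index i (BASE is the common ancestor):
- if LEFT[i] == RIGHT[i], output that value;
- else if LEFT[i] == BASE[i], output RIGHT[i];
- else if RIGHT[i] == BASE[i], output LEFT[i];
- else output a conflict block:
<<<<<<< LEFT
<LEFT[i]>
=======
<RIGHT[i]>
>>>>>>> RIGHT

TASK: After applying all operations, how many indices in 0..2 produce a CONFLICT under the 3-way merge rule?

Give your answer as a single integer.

Answer: 3

Derivation:
Final LEFT:  [bravo, delta, juliet]
Final RIGHT: [alpha, bravo, charlie]
i=0: BASE=hotel L=bravo R=alpha all differ -> CONFLICT
i=1: BASE=kilo L=delta R=bravo all differ -> CONFLICT
i=2: BASE=hotel L=juliet R=charlie all differ -> CONFLICT
Conflict count: 3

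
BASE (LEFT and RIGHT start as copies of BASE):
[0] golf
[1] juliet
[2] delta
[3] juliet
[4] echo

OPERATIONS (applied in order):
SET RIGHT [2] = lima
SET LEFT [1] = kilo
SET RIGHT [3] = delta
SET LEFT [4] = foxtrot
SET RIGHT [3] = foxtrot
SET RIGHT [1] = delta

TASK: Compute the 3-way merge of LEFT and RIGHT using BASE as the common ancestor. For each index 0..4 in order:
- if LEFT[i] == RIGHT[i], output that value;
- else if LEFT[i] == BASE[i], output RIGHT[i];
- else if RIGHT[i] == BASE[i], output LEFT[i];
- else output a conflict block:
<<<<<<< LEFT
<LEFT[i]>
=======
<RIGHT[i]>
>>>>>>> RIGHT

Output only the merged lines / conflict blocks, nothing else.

Answer: golf
<<<<<<< LEFT
kilo
=======
delta
>>>>>>> RIGHT
lima
foxtrot
foxtrot

Derivation:
Final LEFT:  [golf, kilo, delta, juliet, foxtrot]
Final RIGHT: [golf, delta, lima, foxtrot, echo]
i=0: L=golf R=golf -> agree -> golf
i=1: BASE=juliet L=kilo R=delta all differ -> CONFLICT
i=2: L=delta=BASE, R=lima -> take RIGHT -> lima
i=3: L=juliet=BASE, R=foxtrot -> take RIGHT -> foxtrot
i=4: L=foxtrot, R=echo=BASE -> take LEFT -> foxtrot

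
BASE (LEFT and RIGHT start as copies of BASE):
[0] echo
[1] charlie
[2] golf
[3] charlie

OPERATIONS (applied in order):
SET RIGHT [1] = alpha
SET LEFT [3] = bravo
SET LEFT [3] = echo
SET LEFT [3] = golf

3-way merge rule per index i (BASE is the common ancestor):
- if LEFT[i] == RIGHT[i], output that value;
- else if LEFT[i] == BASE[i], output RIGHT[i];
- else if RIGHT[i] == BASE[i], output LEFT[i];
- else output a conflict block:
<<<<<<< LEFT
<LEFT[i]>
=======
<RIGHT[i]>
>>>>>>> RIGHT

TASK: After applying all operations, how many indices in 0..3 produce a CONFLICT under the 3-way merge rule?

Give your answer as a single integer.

Answer: 0

Derivation:
Final LEFT:  [echo, charlie, golf, golf]
Final RIGHT: [echo, alpha, golf, charlie]
i=0: L=echo R=echo -> agree -> echo
i=1: L=charlie=BASE, R=alpha -> take RIGHT -> alpha
i=2: L=golf R=golf -> agree -> golf
i=3: L=golf, R=charlie=BASE -> take LEFT -> golf
Conflict count: 0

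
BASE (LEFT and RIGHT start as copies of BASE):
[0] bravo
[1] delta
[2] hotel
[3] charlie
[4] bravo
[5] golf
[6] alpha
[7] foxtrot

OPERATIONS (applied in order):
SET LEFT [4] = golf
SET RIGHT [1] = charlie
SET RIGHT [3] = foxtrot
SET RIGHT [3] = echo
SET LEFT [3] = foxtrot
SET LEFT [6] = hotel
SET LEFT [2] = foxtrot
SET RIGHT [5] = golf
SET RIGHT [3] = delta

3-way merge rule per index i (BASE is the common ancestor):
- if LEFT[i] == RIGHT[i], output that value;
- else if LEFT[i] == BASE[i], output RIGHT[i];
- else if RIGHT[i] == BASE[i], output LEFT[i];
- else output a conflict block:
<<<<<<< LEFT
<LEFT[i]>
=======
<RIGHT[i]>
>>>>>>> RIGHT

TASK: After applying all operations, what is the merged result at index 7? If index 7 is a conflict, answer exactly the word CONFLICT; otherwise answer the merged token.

Final LEFT:  [bravo, delta, foxtrot, foxtrot, golf, golf, hotel, foxtrot]
Final RIGHT: [bravo, charlie, hotel, delta, bravo, golf, alpha, foxtrot]
i=0: L=bravo R=bravo -> agree -> bravo
i=1: L=delta=BASE, R=charlie -> take RIGHT -> charlie
i=2: L=foxtrot, R=hotel=BASE -> take LEFT -> foxtrot
i=3: BASE=charlie L=foxtrot R=delta all differ -> CONFLICT
i=4: L=golf, R=bravo=BASE -> take LEFT -> golf
i=5: L=golf R=golf -> agree -> golf
i=6: L=hotel, R=alpha=BASE -> take LEFT -> hotel
i=7: L=foxtrot R=foxtrot -> agree -> foxtrot
Index 7 -> foxtrot

Answer: foxtrot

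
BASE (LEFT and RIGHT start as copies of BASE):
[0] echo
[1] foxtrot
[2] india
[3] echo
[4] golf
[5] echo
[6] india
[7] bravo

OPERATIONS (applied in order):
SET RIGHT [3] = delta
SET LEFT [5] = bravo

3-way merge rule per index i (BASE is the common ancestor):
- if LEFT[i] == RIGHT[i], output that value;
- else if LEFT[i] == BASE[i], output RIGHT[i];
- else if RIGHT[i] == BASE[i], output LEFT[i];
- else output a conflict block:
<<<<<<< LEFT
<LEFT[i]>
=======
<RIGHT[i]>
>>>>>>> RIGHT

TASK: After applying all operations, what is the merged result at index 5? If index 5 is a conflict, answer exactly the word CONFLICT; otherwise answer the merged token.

Answer: bravo

Derivation:
Final LEFT:  [echo, foxtrot, india, echo, golf, bravo, india, bravo]
Final RIGHT: [echo, foxtrot, india, delta, golf, echo, india, bravo]
i=0: L=echo R=echo -> agree -> echo
i=1: L=foxtrot R=foxtrot -> agree -> foxtrot
i=2: L=india R=india -> agree -> india
i=3: L=echo=BASE, R=delta -> take RIGHT -> delta
i=4: L=golf R=golf -> agree -> golf
i=5: L=bravo, R=echo=BASE -> take LEFT -> bravo
i=6: L=india R=india -> agree -> india
i=7: L=bravo R=bravo -> agree -> bravo
Index 5 -> bravo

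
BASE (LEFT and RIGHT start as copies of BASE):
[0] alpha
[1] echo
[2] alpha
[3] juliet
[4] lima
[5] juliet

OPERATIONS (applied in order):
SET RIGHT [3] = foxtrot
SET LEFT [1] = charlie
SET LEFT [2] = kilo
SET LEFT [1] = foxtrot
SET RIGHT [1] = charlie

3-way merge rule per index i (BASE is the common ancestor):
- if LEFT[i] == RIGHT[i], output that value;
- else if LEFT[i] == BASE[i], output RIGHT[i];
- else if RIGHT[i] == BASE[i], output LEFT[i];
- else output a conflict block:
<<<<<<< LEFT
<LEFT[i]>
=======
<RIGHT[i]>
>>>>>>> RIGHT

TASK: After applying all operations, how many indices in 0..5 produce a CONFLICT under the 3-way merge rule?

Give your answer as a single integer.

Final LEFT:  [alpha, foxtrot, kilo, juliet, lima, juliet]
Final RIGHT: [alpha, charlie, alpha, foxtrot, lima, juliet]
i=0: L=alpha R=alpha -> agree -> alpha
i=1: BASE=echo L=foxtrot R=charlie all differ -> CONFLICT
i=2: L=kilo, R=alpha=BASE -> take LEFT -> kilo
i=3: L=juliet=BASE, R=foxtrot -> take RIGHT -> foxtrot
i=4: L=lima R=lima -> agree -> lima
i=5: L=juliet R=juliet -> agree -> juliet
Conflict count: 1

Answer: 1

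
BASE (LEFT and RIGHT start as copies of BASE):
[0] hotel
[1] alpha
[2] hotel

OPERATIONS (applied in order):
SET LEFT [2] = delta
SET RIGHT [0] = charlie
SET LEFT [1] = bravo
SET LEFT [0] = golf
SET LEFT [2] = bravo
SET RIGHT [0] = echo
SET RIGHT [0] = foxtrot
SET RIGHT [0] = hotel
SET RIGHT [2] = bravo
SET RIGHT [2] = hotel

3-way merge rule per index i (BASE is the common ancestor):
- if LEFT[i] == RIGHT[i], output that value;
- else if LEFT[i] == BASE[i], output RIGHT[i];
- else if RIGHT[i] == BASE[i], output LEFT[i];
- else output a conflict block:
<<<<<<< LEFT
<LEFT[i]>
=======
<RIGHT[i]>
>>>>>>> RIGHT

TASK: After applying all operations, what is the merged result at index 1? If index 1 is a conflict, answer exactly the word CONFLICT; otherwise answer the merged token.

Answer: bravo

Derivation:
Final LEFT:  [golf, bravo, bravo]
Final RIGHT: [hotel, alpha, hotel]
i=0: L=golf, R=hotel=BASE -> take LEFT -> golf
i=1: L=bravo, R=alpha=BASE -> take LEFT -> bravo
i=2: L=bravo, R=hotel=BASE -> take LEFT -> bravo
Index 1 -> bravo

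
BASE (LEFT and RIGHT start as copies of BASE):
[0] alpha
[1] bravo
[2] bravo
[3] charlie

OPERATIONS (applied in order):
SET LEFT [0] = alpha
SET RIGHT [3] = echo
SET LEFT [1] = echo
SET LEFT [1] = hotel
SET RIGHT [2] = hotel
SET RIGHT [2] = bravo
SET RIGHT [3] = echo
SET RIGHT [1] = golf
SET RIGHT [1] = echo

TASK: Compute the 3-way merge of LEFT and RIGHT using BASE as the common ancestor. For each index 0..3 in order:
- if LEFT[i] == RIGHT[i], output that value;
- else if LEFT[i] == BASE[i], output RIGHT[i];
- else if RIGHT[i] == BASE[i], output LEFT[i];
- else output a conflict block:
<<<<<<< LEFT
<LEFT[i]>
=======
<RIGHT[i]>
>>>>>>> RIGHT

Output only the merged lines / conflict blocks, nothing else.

Final LEFT:  [alpha, hotel, bravo, charlie]
Final RIGHT: [alpha, echo, bravo, echo]
i=0: L=alpha R=alpha -> agree -> alpha
i=1: BASE=bravo L=hotel R=echo all differ -> CONFLICT
i=2: L=bravo R=bravo -> agree -> bravo
i=3: L=charlie=BASE, R=echo -> take RIGHT -> echo

Answer: alpha
<<<<<<< LEFT
hotel
=======
echo
>>>>>>> RIGHT
bravo
echo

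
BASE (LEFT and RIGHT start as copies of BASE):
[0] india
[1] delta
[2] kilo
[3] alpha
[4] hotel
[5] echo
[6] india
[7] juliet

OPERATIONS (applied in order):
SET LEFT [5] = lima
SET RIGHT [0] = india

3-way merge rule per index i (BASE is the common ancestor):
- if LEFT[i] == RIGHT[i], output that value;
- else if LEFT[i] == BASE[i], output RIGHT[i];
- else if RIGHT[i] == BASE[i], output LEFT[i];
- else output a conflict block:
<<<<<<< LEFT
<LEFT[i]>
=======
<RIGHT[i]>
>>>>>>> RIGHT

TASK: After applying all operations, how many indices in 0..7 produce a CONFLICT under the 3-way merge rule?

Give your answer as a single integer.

Answer: 0

Derivation:
Final LEFT:  [india, delta, kilo, alpha, hotel, lima, india, juliet]
Final RIGHT: [india, delta, kilo, alpha, hotel, echo, india, juliet]
i=0: L=india R=india -> agree -> india
i=1: L=delta R=delta -> agree -> delta
i=2: L=kilo R=kilo -> agree -> kilo
i=3: L=alpha R=alpha -> agree -> alpha
i=4: L=hotel R=hotel -> agree -> hotel
i=5: L=lima, R=echo=BASE -> take LEFT -> lima
i=6: L=india R=india -> agree -> india
i=7: L=juliet R=juliet -> agree -> juliet
Conflict count: 0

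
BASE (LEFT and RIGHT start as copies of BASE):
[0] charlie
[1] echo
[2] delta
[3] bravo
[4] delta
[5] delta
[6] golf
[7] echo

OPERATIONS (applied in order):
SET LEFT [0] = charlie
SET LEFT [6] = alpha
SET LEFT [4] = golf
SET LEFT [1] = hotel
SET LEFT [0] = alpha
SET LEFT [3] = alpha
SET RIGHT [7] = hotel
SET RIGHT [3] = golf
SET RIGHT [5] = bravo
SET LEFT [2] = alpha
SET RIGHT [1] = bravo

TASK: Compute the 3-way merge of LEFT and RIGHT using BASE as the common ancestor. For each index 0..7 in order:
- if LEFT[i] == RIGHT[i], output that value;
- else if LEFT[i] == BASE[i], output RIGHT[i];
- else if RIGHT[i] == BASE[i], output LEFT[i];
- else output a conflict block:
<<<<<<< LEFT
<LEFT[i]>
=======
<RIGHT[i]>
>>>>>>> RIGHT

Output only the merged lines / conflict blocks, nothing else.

Final LEFT:  [alpha, hotel, alpha, alpha, golf, delta, alpha, echo]
Final RIGHT: [charlie, bravo, delta, golf, delta, bravo, golf, hotel]
i=0: L=alpha, R=charlie=BASE -> take LEFT -> alpha
i=1: BASE=echo L=hotel R=bravo all differ -> CONFLICT
i=2: L=alpha, R=delta=BASE -> take LEFT -> alpha
i=3: BASE=bravo L=alpha R=golf all differ -> CONFLICT
i=4: L=golf, R=delta=BASE -> take LEFT -> golf
i=5: L=delta=BASE, R=bravo -> take RIGHT -> bravo
i=6: L=alpha, R=golf=BASE -> take LEFT -> alpha
i=7: L=echo=BASE, R=hotel -> take RIGHT -> hotel

Answer: alpha
<<<<<<< LEFT
hotel
=======
bravo
>>>>>>> RIGHT
alpha
<<<<<<< LEFT
alpha
=======
golf
>>>>>>> RIGHT
golf
bravo
alpha
hotel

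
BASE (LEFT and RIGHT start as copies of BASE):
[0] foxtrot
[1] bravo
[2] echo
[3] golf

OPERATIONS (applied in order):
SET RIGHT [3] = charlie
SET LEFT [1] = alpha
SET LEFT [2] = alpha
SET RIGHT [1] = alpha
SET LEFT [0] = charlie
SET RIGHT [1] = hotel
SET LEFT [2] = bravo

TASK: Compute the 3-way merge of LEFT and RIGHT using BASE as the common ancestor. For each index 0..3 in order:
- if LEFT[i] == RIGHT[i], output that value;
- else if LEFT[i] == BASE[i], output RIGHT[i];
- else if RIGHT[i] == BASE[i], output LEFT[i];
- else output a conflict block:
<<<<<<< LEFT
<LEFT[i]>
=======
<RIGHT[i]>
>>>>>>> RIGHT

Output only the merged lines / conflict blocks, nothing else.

Answer: charlie
<<<<<<< LEFT
alpha
=======
hotel
>>>>>>> RIGHT
bravo
charlie

Derivation:
Final LEFT:  [charlie, alpha, bravo, golf]
Final RIGHT: [foxtrot, hotel, echo, charlie]
i=0: L=charlie, R=foxtrot=BASE -> take LEFT -> charlie
i=1: BASE=bravo L=alpha R=hotel all differ -> CONFLICT
i=2: L=bravo, R=echo=BASE -> take LEFT -> bravo
i=3: L=golf=BASE, R=charlie -> take RIGHT -> charlie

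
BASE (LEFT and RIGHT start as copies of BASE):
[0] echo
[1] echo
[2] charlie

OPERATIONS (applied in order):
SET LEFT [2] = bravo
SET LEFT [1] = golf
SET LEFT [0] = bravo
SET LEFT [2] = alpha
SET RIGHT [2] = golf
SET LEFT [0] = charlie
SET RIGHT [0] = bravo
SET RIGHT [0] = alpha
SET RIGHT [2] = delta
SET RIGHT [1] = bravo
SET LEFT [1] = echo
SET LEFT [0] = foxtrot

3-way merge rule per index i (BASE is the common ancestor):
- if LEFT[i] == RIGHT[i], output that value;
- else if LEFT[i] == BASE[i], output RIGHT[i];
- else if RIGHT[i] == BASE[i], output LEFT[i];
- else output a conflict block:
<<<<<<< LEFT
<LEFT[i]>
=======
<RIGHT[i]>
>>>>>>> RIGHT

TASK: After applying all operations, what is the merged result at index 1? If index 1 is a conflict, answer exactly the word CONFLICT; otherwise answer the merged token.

Answer: bravo

Derivation:
Final LEFT:  [foxtrot, echo, alpha]
Final RIGHT: [alpha, bravo, delta]
i=0: BASE=echo L=foxtrot R=alpha all differ -> CONFLICT
i=1: L=echo=BASE, R=bravo -> take RIGHT -> bravo
i=2: BASE=charlie L=alpha R=delta all differ -> CONFLICT
Index 1 -> bravo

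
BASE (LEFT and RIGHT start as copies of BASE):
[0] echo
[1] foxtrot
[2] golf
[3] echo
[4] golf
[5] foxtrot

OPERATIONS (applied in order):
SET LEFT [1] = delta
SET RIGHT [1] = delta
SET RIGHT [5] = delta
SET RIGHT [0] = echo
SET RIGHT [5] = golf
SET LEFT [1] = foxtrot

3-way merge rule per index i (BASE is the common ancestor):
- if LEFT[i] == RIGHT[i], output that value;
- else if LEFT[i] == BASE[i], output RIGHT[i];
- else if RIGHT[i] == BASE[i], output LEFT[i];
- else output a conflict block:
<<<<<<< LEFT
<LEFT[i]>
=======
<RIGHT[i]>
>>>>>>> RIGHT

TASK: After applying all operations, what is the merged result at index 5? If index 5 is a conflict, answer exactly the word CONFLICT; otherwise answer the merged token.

Final LEFT:  [echo, foxtrot, golf, echo, golf, foxtrot]
Final RIGHT: [echo, delta, golf, echo, golf, golf]
i=0: L=echo R=echo -> agree -> echo
i=1: L=foxtrot=BASE, R=delta -> take RIGHT -> delta
i=2: L=golf R=golf -> agree -> golf
i=3: L=echo R=echo -> agree -> echo
i=4: L=golf R=golf -> agree -> golf
i=5: L=foxtrot=BASE, R=golf -> take RIGHT -> golf
Index 5 -> golf

Answer: golf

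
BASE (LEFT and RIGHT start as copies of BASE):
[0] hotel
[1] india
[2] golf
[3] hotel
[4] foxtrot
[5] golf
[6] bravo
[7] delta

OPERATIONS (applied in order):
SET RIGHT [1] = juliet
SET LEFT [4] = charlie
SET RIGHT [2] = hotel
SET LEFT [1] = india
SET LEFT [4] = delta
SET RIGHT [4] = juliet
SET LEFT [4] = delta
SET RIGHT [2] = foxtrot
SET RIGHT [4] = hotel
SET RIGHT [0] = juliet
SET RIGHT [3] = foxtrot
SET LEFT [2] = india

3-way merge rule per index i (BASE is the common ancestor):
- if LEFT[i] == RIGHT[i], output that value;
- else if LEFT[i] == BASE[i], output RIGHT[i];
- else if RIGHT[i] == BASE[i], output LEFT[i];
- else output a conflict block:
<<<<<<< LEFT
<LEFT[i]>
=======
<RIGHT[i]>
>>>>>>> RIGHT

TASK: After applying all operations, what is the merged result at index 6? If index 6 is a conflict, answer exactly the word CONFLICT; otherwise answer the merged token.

Answer: bravo

Derivation:
Final LEFT:  [hotel, india, india, hotel, delta, golf, bravo, delta]
Final RIGHT: [juliet, juliet, foxtrot, foxtrot, hotel, golf, bravo, delta]
i=0: L=hotel=BASE, R=juliet -> take RIGHT -> juliet
i=1: L=india=BASE, R=juliet -> take RIGHT -> juliet
i=2: BASE=golf L=india R=foxtrot all differ -> CONFLICT
i=3: L=hotel=BASE, R=foxtrot -> take RIGHT -> foxtrot
i=4: BASE=foxtrot L=delta R=hotel all differ -> CONFLICT
i=5: L=golf R=golf -> agree -> golf
i=6: L=bravo R=bravo -> agree -> bravo
i=7: L=delta R=delta -> agree -> delta
Index 6 -> bravo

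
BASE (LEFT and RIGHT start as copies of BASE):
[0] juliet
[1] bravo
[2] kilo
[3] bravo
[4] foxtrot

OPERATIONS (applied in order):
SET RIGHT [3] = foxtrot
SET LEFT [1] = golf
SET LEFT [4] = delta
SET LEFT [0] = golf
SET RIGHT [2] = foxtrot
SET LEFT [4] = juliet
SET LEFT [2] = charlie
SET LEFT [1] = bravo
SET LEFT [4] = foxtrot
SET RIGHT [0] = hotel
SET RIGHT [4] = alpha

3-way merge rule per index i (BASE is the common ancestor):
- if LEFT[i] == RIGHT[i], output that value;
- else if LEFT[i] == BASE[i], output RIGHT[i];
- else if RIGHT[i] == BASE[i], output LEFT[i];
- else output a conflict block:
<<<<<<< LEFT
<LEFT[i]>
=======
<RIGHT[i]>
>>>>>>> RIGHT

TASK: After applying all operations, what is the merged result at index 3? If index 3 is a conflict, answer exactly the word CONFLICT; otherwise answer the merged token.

Final LEFT:  [golf, bravo, charlie, bravo, foxtrot]
Final RIGHT: [hotel, bravo, foxtrot, foxtrot, alpha]
i=0: BASE=juliet L=golf R=hotel all differ -> CONFLICT
i=1: L=bravo R=bravo -> agree -> bravo
i=2: BASE=kilo L=charlie R=foxtrot all differ -> CONFLICT
i=3: L=bravo=BASE, R=foxtrot -> take RIGHT -> foxtrot
i=4: L=foxtrot=BASE, R=alpha -> take RIGHT -> alpha
Index 3 -> foxtrot

Answer: foxtrot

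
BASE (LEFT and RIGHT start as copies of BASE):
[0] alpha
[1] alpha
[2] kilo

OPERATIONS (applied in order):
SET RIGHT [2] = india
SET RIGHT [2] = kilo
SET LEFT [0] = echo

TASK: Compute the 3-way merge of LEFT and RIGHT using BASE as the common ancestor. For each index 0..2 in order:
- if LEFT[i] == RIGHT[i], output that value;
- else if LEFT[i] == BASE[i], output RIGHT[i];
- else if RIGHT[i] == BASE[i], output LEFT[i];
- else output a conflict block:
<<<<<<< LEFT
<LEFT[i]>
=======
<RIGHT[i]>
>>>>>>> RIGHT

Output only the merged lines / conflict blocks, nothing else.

Answer: echo
alpha
kilo

Derivation:
Final LEFT:  [echo, alpha, kilo]
Final RIGHT: [alpha, alpha, kilo]
i=0: L=echo, R=alpha=BASE -> take LEFT -> echo
i=1: L=alpha R=alpha -> agree -> alpha
i=2: L=kilo R=kilo -> agree -> kilo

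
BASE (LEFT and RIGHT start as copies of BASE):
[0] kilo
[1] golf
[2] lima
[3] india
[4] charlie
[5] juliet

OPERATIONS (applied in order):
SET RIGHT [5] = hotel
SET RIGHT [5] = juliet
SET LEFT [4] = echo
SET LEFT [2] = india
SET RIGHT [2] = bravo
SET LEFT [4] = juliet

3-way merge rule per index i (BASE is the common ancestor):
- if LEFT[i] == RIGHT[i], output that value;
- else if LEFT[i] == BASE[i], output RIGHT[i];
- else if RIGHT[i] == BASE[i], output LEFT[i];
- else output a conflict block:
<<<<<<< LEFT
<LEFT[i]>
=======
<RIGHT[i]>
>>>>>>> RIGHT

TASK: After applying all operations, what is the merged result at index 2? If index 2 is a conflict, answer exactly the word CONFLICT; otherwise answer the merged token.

Final LEFT:  [kilo, golf, india, india, juliet, juliet]
Final RIGHT: [kilo, golf, bravo, india, charlie, juliet]
i=0: L=kilo R=kilo -> agree -> kilo
i=1: L=golf R=golf -> agree -> golf
i=2: BASE=lima L=india R=bravo all differ -> CONFLICT
i=3: L=india R=india -> agree -> india
i=4: L=juliet, R=charlie=BASE -> take LEFT -> juliet
i=5: L=juliet R=juliet -> agree -> juliet
Index 2 -> CONFLICT

Answer: CONFLICT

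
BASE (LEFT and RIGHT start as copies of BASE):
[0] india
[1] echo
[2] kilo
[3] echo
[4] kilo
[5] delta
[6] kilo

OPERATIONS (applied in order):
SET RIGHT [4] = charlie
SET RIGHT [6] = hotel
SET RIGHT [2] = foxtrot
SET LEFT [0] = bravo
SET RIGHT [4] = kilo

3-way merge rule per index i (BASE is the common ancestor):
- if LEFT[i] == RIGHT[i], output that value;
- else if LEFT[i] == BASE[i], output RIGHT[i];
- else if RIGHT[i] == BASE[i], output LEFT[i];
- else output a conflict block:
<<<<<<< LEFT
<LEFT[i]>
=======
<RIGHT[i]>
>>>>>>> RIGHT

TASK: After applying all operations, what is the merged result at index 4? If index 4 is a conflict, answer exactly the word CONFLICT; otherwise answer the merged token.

Final LEFT:  [bravo, echo, kilo, echo, kilo, delta, kilo]
Final RIGHT: [india, echo, foxtrot, echo, kilo, delta, hotel]
i=0: L=bravo, R=india=BASE -> take LEFT -> bravo
i=1: L=echo R=echo -> agree -> echo
i=2: L=kilo=BASE, R=foxtrot -> take RIGHT -> foxtrot
i=3: L=echo R=echo -> agree -> echo
i=4: L=kilo R=kilo -> agree -> kilo
i=5: L=delta R=delta -> agree -> delta
i=6: L=kilo=BASE, R=hotel -> take RIGHT -> hotel
Index 4 -> kilo

Answer: kilo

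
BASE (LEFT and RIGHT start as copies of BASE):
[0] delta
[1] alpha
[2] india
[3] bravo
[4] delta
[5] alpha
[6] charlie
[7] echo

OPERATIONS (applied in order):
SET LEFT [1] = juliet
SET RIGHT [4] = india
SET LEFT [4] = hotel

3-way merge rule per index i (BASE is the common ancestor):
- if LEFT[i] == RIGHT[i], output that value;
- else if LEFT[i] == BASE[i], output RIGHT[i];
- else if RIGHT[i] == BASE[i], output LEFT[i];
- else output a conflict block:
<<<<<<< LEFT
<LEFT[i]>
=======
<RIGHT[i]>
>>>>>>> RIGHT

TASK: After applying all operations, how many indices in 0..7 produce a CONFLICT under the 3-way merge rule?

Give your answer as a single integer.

Answer: 1

Derivation:
Final LEFT:  [delta, juliet, india, bravo, hotel, alpha, charlie, echo]
Final RIGHT: [delta, alpha, india, bravo, india, alpha, charlie, echo]
i=0: L=delta R=delta -> agree -> delta
i=1: L=juliet, R=alpha=BASE -> take LEFT -> juliet
i=2: L=india R=india -> agree -> india
i=3: L=bravo R=bravo -> agree -> bravo
i=4: BASE=delta L=hotel R=india all differ -> CONFLICT
i=5: L=alpha R=alpha -> agree -> alpha
i=6: L=charlie R=charlie -> agree -> charlie
i=7: L=echo R=echo -> agree -> echo
Conflict count: 1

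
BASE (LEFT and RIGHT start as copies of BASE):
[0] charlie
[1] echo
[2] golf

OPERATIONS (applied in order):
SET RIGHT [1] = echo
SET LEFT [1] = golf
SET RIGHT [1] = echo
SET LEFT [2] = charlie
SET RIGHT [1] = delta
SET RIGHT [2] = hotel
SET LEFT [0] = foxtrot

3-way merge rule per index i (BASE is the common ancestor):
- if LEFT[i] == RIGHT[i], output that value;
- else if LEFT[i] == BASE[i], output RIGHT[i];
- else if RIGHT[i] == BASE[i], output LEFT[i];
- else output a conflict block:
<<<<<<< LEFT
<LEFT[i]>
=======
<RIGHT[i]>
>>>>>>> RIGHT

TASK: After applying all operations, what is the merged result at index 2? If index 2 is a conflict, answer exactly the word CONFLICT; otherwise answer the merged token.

Final LEFT:  [foxtrot, golf, charlie]
Final RIGHT: [charlie, delta, hotel]
i=0: L=foxtrot, R=charlie=BASE -> take LEFT -> foxtrot
i=1: BASE=echo L=golf R=delta all differ -> CONFLICT
i=2: BASE=golf L=charlie R=hotel all differ -> CONFLICT
Index 2 -> CONFLICT

Answer: CONFLICT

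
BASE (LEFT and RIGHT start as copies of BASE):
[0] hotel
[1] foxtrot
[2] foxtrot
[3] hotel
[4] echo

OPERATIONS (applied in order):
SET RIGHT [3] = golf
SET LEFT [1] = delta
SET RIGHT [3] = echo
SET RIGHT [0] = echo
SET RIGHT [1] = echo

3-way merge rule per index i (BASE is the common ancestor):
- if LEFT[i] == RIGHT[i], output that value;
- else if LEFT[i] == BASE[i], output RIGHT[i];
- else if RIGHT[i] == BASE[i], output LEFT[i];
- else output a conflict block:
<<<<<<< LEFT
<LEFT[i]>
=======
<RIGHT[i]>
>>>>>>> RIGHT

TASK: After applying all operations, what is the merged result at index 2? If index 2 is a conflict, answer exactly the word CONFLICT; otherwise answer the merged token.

Answer: foxtrot

Derivation:
Final LEFT:  [hotel, delta, foxtrot, hotel, echo]
Final RIGHT: [echo, echo, foxtrot, echo, echo]
i=0: L=hotel=BASE, R=echo -> take RIGHT -> echo
i=1: BASE=foxtrot L=delta R=echo all differ -> CONFLICT
i=2: L=foxtrot R=foxtrot -> agree -> foxtrot
i=3: L=hotel=BASE, R=echo -> take RIGHT -> echo
i=4: L=echo R=echo -> agree -> echo
Index 2 -> foxtrot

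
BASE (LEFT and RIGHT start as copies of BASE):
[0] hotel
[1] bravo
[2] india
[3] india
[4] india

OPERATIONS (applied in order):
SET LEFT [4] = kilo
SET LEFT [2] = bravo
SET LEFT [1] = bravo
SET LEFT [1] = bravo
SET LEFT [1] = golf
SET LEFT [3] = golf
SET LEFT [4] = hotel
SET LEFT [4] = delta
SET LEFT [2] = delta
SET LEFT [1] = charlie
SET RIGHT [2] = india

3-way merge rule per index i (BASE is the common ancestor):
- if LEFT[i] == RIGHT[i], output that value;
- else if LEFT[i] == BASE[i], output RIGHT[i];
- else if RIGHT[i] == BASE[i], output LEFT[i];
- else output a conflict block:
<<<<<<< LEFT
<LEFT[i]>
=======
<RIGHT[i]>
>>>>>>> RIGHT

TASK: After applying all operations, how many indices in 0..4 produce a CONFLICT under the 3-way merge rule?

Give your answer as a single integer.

Answer: 0

Derivation:
Final LEFT:  [hotel, charlie, delta, golf, delta]
Final RIGHT: [hotel, bravo, india, india, india]
i=0: L=hotel R=hotel -> agree -> hotel
i=1: L=charlie, R=bravo=BASE -> take LEFT -> charlie
i=2: L=delta, R=india=BASE -> take LEFT -> delta
i=3: L=golf, R=india=BASE -> take LEFT -> golf
i=4: L=delta, R=india=BASE -> take LEFT -> delta
Conflict count: 0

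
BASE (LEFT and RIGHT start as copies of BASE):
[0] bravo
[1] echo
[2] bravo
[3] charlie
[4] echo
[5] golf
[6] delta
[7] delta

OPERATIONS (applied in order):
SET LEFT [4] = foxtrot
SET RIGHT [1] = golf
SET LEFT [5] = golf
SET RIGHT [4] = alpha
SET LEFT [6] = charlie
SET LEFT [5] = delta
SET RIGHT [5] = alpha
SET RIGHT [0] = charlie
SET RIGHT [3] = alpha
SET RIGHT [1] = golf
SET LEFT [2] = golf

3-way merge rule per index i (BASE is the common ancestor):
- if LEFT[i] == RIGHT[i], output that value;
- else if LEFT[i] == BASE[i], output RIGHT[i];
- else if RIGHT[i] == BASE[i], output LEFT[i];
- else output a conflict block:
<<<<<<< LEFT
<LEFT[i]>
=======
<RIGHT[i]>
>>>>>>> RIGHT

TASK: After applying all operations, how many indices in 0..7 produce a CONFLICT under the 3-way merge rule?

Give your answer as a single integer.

Final LEFT:  [bravo, echo, golf, charlie, foxtrot, delta, charlie, delta]
Final RIGHT: [charlie, golf, bravo, alpha, alpha, alpha, delta, delta]
i=0: L=bravo=BASE, R=charlie -> take RIGHT -> charlie
i=1: L=echo=BASE, R=golf -> take RIGHT -> golf
i=2: L=golf, R=bravo=BASE -> take LEFT -> golf
i=3: L=charlie=BASE, R=alpha -> take RIGHT -> alpha
i=4: BASE=echo L=foxtrot R=alpha all differ -> CONFLICT
i=5: BASE=golf L=delta R=alpha all differ -> CONFLICT
i=6: L=charlie, R=delta=BASE -> take LEFT -> charlie
i=7: L=delta R=delta -> agree -> delta
Conflict count: 2

Answer: 2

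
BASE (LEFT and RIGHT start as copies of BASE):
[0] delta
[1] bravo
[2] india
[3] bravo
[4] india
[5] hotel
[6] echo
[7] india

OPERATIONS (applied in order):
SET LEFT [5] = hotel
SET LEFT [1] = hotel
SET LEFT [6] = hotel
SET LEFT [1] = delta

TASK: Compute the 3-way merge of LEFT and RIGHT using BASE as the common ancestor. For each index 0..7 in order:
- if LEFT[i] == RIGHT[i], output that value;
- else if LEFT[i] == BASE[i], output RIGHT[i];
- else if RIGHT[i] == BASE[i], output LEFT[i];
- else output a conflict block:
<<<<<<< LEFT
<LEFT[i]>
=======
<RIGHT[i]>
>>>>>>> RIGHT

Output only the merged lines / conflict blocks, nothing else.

Final LEFT:  [delta, delta, india, bravo, india, hotel, hotel, india]
Final RIGHT: [delta, bravo, india, bravo, india, hotel, echo, india]
i=0: L=delta R=delta -> agree -> delta
i=1: L=delta, R=bravo=BASE -> take LEFT -> delta
i=2: L=india R=india -> agree -> india
i=3: L=bravo R=bravo -> agree -> bravo
i=4: L=india R=india -> agree -> india
i=5: L=hotel R=hotel -> agree -> hotel
i=6: L=hotel, R=echo=BASE -> take LEFT -> hotel
i=7: L=india R=india -> agree -> india

Answer: delta
delta
india
bravo
india
hotel
hotel
india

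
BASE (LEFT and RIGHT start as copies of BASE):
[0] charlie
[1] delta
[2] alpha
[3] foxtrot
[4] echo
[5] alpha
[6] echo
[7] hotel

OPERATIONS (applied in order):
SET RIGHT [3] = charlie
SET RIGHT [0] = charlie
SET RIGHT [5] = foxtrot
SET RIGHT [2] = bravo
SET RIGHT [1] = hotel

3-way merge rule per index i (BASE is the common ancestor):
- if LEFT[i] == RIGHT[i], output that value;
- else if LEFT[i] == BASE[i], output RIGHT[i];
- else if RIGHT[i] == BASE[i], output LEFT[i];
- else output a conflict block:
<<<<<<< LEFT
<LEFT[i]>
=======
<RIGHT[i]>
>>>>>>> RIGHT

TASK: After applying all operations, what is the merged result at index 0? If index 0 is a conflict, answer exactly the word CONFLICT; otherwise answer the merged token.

Answer: charlie

Derivation:
Final LEFT:  [charlie, delta, alpha, foxtrot, echo, alpha, echo, hotel]
Final RIGHT: [charlie, hotel, bravo, charlie, echo, foxtrot, echo, hotel]
i=0: L=charlie R=charlie -> agree -> charlie
i=1: L=delta=BASE, R=hotel -> take RIGHT -> hotel
i=2: L=alpha=BASE, R=bravo -> take RIGHT -> bravo
i=3: L=foxtrot=BASE, R=charlie -> take RIGHT -> charlie
i=4: L=echo R=echo -> agree -> echo
i=5: L=alpha=BASE, R=foxtrot -> take RIGHT -> foxtrot
i=6: L=echo R=echo -> agree -> echo
i=7: L=hotel R=hotel -> agree -> hotel
Index 0 -> charlie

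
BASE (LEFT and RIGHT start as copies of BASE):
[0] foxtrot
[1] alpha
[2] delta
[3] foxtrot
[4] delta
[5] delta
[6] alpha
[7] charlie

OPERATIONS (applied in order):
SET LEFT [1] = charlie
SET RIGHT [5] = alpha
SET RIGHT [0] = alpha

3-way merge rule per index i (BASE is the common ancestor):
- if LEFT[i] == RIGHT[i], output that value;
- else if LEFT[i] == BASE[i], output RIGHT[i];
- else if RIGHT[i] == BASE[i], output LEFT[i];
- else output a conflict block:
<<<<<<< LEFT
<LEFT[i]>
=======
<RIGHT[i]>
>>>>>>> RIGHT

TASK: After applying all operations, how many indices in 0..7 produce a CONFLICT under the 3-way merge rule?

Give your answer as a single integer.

Answer: 0

Derivation:
Final LEFT:  [foxtrot, charlie, delta, foxtrot, delta, delta, alpha, charlie]
Final RIGHT: [alpha, alpha, delta, foxtrot, delta, alpha, alpha, charlie]
i=0: L=foxtrot=BASE, R=alpha -> take RIGHT -> alpha
i=1: L=charlie, R=alpha=BASE -> take LEFT -> charlie
i=2: L=delta R=delta -> agree -> delta
i=3: L=foxtrot R=foxtrot -> agree -> foxtrot
i=4: L=delta R=delta -> agree -> delta
i=5: L=delta=BASE, R=alpha -> take RIGHT -> alpha
i=6: L=alpha R=alpha -> agree -> alpha
i=7: L=charlie R=charlie -> agree -> charlie
Conflict count: 0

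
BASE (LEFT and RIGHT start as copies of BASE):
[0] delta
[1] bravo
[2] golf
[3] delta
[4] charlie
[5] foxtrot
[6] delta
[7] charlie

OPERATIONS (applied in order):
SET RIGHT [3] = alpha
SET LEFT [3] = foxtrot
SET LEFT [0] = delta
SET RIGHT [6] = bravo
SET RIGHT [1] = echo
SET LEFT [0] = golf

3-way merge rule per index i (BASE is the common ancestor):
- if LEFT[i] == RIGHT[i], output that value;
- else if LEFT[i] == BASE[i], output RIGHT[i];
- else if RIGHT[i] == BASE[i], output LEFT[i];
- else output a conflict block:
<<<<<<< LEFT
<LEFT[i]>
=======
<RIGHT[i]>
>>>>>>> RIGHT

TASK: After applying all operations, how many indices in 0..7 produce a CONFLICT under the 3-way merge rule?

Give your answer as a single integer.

Final LEFT:  [golf, bravo, golf, foxtrot, charlie, foxtrot, delta, charlie]
Final RIGHT: [delta, echo, golf, alpha, charlie, foxtrot, bravo, charlie]
i=0: L=golf, R=delta=BASE -> take LEFT -> golf
i=1: L=bravo=BASE, R=echo -> take RIGHT -> echo
i=2: L=golf R=golf -> agree -> golf
i=3: BASE=delta L=foxtrot R=alpha all differ -> CONFLICT
i=4: L=charlie R=charlie -> agree -> charlie
i=5: L=foxtrot R=foxtrot -> agree -> foxtrot
i=6: L=delta=BASE, R=bravo -> take RIGHT -> bravo
i=7: L=charlie R=charlie -> agree -> charlie
Conflict count: 1

Answer: 1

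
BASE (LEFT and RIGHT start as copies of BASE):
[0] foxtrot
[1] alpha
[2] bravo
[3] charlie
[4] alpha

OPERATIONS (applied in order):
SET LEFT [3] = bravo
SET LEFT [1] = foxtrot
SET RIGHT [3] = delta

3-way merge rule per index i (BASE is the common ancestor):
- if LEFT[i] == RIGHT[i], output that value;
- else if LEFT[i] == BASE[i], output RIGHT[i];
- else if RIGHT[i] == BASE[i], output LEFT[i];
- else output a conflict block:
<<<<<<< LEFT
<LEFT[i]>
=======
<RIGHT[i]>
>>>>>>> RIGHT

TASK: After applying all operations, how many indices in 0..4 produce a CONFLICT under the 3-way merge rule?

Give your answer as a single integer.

Answer: 1

Derivation:
Final LEFT:  [foxtrot, foxtrot, bravo, bravo, alpha]
Final RIGHT: [foxtrot, alpha, bravo, delta, alpha]
i=0: L=foxtrot R=foxtrot -> agree -> foxtrot
i=1: L=foxtrot, R=alpha=BASE -> take LEFT -> foxtrot
i=2: L=bravo R=bravo -> agree -> bravo
i=3: BASE=charlie L=bravo R=delta all differ -> CONFLICT
i=4: L=alpha R=alpha -> agree -> alpha
Conflict count: 1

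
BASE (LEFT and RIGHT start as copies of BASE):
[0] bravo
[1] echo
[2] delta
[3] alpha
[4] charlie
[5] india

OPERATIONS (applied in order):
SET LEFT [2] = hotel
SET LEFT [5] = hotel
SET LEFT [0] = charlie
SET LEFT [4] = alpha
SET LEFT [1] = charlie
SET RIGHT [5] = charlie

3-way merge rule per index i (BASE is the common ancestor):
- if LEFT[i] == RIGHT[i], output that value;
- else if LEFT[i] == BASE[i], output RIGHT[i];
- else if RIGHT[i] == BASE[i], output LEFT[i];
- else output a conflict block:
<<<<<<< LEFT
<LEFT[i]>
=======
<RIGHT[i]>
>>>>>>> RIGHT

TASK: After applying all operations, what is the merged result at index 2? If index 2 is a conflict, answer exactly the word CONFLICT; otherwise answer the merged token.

Answer: hotel

Derivation:
Final LEFT:  [charlie, charlie, hotel, alpha, alpha, hotel]
Final RIGHT: [bravo, echo, delta, alpha, charlie, charlie]
i=0: L=charlie, R=bravo=BASE -> take LEFT -> charlie
i=1: L=charlie, R=echo=BASE -> take LEFT -> charlie
i=2: L=hotel, R=delta=BASE -> take LEFT -> hotel
i=3: L=alpha R=alpha -> agree -> alpha
i=4: L=alpha, R=charlie=BASE -> take LEFT -> alpha
i=5: BASE=india L=hotel R=charlie all differ -> CONFLICT
Index 2 -> hotel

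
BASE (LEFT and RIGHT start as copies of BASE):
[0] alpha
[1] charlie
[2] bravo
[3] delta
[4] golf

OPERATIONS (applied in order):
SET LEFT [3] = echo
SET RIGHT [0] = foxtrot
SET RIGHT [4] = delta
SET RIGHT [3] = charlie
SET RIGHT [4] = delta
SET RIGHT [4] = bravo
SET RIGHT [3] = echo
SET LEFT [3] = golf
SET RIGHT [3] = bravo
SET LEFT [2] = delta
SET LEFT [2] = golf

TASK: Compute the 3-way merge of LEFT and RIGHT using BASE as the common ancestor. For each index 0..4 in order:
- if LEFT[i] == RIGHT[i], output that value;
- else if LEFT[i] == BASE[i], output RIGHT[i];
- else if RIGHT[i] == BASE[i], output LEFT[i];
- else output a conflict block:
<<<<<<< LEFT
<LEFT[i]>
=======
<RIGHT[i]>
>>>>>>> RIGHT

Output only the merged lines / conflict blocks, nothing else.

Final LEFT:  [alpha, charlie, golf, golf, golf]
Final RIGHT: [foxtrot, charlie, bravo, bravo, bravo]
i=0: L=alpha=BASE, R=foxtrot -> take RIGHT -> foxtrot
i=1: L=charlie R=charlie -> agree -> charlie
i=2: L=golf, R=bravo=BASE -> take LEFT -> golf
i=3: BASE=delta L=golf R=bravo all differ -> CONFLICT
i=4: L=golf=BASE, R=bravo -> take RIGHT -> bravo

Answer: foxtrot
charlie
golf
<<<<<<< LEFT
golf
=======
bravo
>>>>>>> RIGHT
bravo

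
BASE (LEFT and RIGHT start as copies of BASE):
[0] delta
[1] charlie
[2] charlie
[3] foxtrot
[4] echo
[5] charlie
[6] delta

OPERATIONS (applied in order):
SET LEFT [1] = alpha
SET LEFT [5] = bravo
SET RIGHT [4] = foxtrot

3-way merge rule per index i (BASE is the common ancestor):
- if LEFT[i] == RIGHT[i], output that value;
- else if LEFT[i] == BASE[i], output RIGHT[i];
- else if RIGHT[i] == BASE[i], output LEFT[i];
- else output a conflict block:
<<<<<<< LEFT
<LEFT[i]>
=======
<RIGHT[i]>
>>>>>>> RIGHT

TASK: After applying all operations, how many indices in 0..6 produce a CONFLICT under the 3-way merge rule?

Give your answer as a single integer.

Answer: 0

Derivation:
Final LEFT:  [delta, alpha, charlie, foxtrot, echo, bravo, delta]
Final RIGHT: [delta, charlie, charlie, foxtrot, foxtrot, charlie, delta]
i=0: L=delta R=delta -> agree -> delta
i=1: L=alpha, R=charlie=BASE -> take LEFT -> alpha
i=2: L=charlie R=charlie -> agree -> charlie
i=3: L=foxtrot R=foxtrot -> agree -> foxtrot
i=4: L=echo=BASE, R=foxtrot -> take RIGHT -> foxtrot
i=5: L=bravo, R=charlie=BASE -> take LEFT -> bravo
i=6: L=delta R=delta -> agree -> delta
Conflict count: 0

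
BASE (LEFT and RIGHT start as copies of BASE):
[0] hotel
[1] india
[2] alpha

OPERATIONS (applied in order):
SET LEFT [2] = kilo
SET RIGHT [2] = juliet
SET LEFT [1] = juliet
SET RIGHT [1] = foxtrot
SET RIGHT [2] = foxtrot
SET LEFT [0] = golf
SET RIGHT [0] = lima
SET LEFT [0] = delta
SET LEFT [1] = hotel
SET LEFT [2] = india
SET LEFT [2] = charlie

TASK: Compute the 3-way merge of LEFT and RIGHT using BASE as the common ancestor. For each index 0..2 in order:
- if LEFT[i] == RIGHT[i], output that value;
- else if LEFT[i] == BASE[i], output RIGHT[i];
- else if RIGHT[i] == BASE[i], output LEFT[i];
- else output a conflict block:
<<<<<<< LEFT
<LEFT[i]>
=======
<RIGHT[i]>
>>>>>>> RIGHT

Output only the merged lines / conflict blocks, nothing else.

Final LEFT:  [delta, hotel, charlie]
Final RIGHT: [lima, foxtrot, foxtrot]
i=0: BASE=hotel L=delta R=lima all differ -> CONFLICT
i=1: BASE=india L=hotel R=foxtrot all differ -> CONFLICT
i=2: BASE=alpha L=charlie R=foxtrot all differ -> CONFLICT

Answer: <<<<<<< LEFT
delta
=======
lima
>>>>>>> RIGHT
<<<<<<< LEFT
hotel
=======
foxtrot
>>>>>>> RIGHT
<<<<<<< LEFT
charlie
=======
foxtrot
>>>>>>> RIGHT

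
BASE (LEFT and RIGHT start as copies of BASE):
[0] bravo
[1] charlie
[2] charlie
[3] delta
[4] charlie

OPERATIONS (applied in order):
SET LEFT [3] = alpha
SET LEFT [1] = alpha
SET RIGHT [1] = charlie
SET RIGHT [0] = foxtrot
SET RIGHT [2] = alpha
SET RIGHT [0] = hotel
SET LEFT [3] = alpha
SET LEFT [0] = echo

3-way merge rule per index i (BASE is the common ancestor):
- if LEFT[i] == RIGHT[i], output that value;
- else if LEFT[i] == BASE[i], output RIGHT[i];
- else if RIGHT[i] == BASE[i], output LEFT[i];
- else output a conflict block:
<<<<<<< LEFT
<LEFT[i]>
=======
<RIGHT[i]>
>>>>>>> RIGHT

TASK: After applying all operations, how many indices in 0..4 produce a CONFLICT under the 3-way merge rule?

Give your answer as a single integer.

Final LEFT:  [echo, alpha, charlie, alpha, charlie]
Final RIGHT: [hotel, charlie, alpha, delta, charlie]
i=0: BASE=bravo L=echo R=hotel all differ -> CONFLICT
i=1: L=alpha, R=charlie=BASE -> take LEFT -> alpha
i=2: L=charlie=BASE, R=alpha -> take RIGHT -> alpha
i=3: L=alpha, R=delta=BASE -> take LEFT -> alpha
i=4: L=charlie R=charlie -> agree -> charlie
Conflict count: 1

Answer: 1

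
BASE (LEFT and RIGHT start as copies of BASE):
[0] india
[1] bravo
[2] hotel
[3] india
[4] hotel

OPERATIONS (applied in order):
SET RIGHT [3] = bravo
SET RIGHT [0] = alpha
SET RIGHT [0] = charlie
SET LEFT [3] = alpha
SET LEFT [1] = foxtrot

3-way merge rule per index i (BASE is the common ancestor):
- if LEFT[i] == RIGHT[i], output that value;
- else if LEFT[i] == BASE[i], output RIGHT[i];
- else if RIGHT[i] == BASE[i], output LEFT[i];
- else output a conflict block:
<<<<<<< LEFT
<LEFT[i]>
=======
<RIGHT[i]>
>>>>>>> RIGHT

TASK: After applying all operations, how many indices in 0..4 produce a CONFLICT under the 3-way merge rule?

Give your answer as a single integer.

Answer: 1

Derivation:
Final LEFT:  [india, foxtrot, hotel, alpha, hotel]
Final RIGHT: [charlie, bravo, hotel, bravo, hotel]
i=0: L=india=BASE, R=charlie -> take RIGHT -> charlie
i=1: L=foxtrot, R=bravo=BASE -> take LEFT -> foxtrot
i=2: L=hotel R=hotel -> agree -> hotel
i=3: BASE=india L=alpha R=bravo all differ -> CONFLICT
i=4: L=hotel R=hotel -> agree -> hotel
Conflict count: 1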